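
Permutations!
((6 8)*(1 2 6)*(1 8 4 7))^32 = ((8)(1 2 6 4 7))^32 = (8)(1 6 7 2 4)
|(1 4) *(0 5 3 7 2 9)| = 6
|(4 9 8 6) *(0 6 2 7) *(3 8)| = |(0 6 4 9 3 8 2 7)| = 8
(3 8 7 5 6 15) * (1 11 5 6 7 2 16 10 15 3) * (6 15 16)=[0, 11, 6, 8, 4, 7, 3, 15, 2, 9, 16, 5, 12, 13, 14, 1, 10]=(1 11 5 7 15)(2 6 3 8)(10 16)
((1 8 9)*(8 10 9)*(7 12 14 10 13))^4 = (1 14 13 10 7 9 12)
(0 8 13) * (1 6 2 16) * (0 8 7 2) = (0 7 2 16 1 6)(8 13) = [7, 6, 16, 3, 4, 5, 0, 2, 13, 9, 10, 11, 12, 8, 14, 15, 1]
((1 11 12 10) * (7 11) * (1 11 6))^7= (1 7 6)(10 11 12)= ((1 7 6)(10 11 12))^7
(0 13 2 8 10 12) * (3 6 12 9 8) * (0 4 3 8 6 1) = (0 13 2 8 10 9 6 12 4 3 1) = [13, 0, 8, 1, 3, 5, 12, 7, 10, 6, 9, 11, 4, 2]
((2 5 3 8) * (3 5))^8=(2 8 3)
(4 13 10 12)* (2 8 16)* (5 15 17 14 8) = (2 5 15 17 14 8 16)(4 13 10 12) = [0, 1, 5, 3, 13, 15, 6, 7, 16, 9, 12, 11, 4, 10, 8, 17, 2, 14]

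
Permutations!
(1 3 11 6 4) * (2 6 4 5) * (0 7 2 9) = [7, 3, 6, 11, 1, 9, 5, 2, 8, 0, 10, 4] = (0 7 2 6 5 9)(1 3 11 4)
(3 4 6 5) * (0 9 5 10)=(0 9 5 3 4 6 10)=[9, 1, 2, 4, 6, 3, 10, 7, 8, 5, 0]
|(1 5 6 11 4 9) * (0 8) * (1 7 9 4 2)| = |(0 8)(1 5 6 11 2)(7 9)| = 10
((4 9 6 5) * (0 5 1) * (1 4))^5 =(0 1 5)(4 6 9)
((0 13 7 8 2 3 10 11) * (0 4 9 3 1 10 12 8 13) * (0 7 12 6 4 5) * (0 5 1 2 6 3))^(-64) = ((0 7 13 12 8 6 4 9)(1 10 11))^(-64) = (13)(1 11 10)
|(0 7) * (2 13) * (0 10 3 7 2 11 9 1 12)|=21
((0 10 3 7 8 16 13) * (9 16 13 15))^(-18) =((0 10 3 7 8 13)(9 16 15))^(-18) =(16)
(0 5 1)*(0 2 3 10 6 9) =(0 5 1 2 3 10 6 9) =[5, 2, 3, 10, 4, 1, 9, 7, 8, 0, 6]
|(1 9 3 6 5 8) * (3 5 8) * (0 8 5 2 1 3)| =15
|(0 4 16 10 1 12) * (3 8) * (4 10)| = 4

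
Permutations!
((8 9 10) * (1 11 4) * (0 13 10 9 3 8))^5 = (0 10 13)(1 4 11)(3 8)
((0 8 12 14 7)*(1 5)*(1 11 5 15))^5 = ((0 8 12 14 7)(1 15)(5 11))^5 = (1 15)(5 11)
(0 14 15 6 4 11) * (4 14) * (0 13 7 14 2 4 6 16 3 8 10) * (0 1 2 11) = (0 6 11 13 7 14 15 16 3 8 10 1 2 4) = [6, 2, 4, 8, 0, 5, 11, 14, 10, 9, 1, 13, 12, 7, 15, 16, 3]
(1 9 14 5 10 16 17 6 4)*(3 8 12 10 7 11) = (1 9 14 5 7 11 3 8 12 10 16 17 6 4) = [0, 9, 2, 8, 1, 7, 4, 11, 12, 14, 16, 3, 10, 13, 5, 15, 17, 6]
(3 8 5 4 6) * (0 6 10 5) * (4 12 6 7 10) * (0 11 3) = (0 7 10 5 12 6)(3 8 11) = [7, 1, 2, 8, 4, 12, 0, 10, 11, 9, 5, 3, 6]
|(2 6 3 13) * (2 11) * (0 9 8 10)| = |(0 9 8 10)(2 6 3 13 11)| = 20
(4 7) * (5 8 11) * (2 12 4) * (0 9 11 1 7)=(0 9 11 5 8 1 7 2 12 4)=[9, 7, 12, 3, 0, 8, 6, 2, 1, 11, 10, 5, 4]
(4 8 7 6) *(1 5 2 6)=(1 5 2 6 4 8 7)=[0, 5, 6, 3, 8, 2, 4, 1, 7]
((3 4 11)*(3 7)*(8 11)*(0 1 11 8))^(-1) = (0 4 3 7 11 1)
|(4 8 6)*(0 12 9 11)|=12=|(0 12 9 11)(4 8 6)|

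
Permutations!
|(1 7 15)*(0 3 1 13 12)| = 7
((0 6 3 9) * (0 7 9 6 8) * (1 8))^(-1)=(0 8 1)(3 6)(7 9)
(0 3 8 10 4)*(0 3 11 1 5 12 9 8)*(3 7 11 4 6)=(0 4 7 11 1 5 12 9 8 10 6 3)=[4, 5, 2, 0, 7, 12, 3, 11, 10, 8, 6, 1, 9]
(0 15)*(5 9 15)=(0 5 9 15)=[5, 1, 2, 3, 4, 9, 6, 7, 8, 15, 10, 11, 12, 13, 14, 0]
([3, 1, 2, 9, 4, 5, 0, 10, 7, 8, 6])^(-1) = [6, 1, 2, 0, 4, 5, 10, 8, 9, 3, 7]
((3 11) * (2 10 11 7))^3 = (2 3 10 7 11)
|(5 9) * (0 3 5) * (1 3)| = |(0 1 3 5 9)| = 5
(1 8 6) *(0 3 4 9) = (0 3 4 9)(1 8 6) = [3, 8, 2, 4, 9, 5, 1, 7, 6, 0]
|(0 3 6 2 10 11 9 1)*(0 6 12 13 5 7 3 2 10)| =10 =|(0 2)(1 6 10 11 9)(3 12 13 5 7)|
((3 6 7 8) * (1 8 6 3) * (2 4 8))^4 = (8)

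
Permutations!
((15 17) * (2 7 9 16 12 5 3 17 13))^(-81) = ((2 7 9 16 12 5 3 17 15 13))^(-81) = (2 13 15 17 3 5 12 16 9 7)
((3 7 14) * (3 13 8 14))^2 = ((3 7)(8 14 13))^2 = (8 13 14)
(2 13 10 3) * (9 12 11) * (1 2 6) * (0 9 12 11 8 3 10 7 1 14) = (0 9 11 12 8 3 6 14)(1 2 13 7) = [9, 2, 13, 6, 4, 5, 14, 1, 3, 11, 10, 12, 8, 7, 0]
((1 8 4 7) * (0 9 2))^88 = (0 9 2) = ((0 9 2)(1 8 4 7))^88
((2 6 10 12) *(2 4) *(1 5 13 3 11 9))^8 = ((1 5 13 3 11 9)(2 6 10 12 4))^8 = (1 13 11)(2 12 6 4 10)(3 9 5)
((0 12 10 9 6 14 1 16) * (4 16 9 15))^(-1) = ((0 12 10 15 4 16)(1 9 6 14))^(-1) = (0 16 4 15 10 12)(1 14 6 9)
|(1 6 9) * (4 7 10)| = |(1 6 9)(4 7 10)| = 3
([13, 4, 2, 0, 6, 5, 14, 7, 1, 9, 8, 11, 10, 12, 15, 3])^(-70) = (0 6 10 3 4 12 15 1 13 14 8)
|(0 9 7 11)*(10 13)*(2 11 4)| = |(0 9 7 4 2 11)(10 13)| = 6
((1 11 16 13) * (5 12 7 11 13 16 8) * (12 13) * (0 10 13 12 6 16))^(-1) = (0 16 6 1 13 10)(5 8 11 7 12)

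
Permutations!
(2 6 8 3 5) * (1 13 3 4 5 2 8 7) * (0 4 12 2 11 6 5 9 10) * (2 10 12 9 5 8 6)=(0 4 5 6 7 1 13 3 11 2 8 9 12 10)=[4, 13, 8, 11, 5, 6, 7, 1, 9, 12, 0, 2, 10, 3]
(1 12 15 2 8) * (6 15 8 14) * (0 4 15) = (0 4 15 2 14 6)(1 12 8) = [4, 12, 14, 3, 15, 5, 0, 7, 1, 9, 10, 11, 8, 13, 6, 2]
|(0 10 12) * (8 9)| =6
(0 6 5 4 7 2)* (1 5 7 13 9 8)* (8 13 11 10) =(0 6 7 2)(1 5 4 11 10 8)(9 13) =[6, 5, 0, 3, 11, 4, 7, 2, 1, 13, 8, 10, 12, 9]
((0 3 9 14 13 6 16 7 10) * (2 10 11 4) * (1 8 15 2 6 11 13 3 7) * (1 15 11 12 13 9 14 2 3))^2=(0 9 10 7 2)(1 11 6 15 14 8 4 16 3)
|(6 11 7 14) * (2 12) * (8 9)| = |(2 12)(6 11 7 14)(8 9)| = 4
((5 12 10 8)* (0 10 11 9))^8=(0 10 8 5 12 11 9)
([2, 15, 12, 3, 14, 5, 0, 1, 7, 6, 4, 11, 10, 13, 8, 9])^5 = (0 14 9 10 1 2 8 6 4 15 12 7)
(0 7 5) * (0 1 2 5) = (0 7)(1 2 5) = [7, 2, 5, 3, 4, 1, 6, 0]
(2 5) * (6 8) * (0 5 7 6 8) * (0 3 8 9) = [5, 1, 7, 8, 4, 2, 3, 6, 9, 0] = (0 5 2 7 6 3 8 9)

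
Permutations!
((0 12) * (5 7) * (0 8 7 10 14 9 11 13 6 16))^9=(0 13 14 7)(5 12 6 9)(8 16 11 10)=((0 12 8 7 5 10 14 9 11 13 6 16))^9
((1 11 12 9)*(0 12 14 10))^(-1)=(0 10 14 11 1 9 12)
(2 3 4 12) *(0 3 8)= (0 3 4 12 2 8)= [3, 1, 8, 4, 12, 5, 6, 7, 0, 9, 10, 11, 2]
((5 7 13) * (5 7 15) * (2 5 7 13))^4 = ((2 5 15 7))^4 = (15)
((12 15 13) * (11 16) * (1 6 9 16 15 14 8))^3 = ((1 6 9 16 11 15 13 12 14 8))^3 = (1 16 13 8 9 15 14 6 11 12)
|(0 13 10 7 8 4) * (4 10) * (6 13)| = |(0 6 13 4)(7 8 10)| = 12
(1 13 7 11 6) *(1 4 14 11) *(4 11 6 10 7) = (1 13 4 14 6 11 10 7) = [0, 13, 2, 3, 14, 5, 11, 1, 8, 9, 7, 10, 12, 4, 6]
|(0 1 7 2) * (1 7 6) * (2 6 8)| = 6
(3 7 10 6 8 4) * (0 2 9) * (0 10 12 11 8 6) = (0 2 9 10)(3 7 12 11 8 4) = [2, 1, 9, 7, 3, 5, 6, 12, 4, 10, 0, 8, 11]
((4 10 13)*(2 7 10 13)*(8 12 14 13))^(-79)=(2 10 7)(4 8 12 14 13)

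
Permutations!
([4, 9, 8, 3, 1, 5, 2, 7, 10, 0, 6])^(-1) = [9, 4, 6, 3, 0, 5, 10, 7, 2, 1, 8]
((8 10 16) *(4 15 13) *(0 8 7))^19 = (0 7 16 10 8)(4 15 13)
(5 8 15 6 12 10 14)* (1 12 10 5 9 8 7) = (1 12 5 7)(6 10 14 9 8 15) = [0, 12, 2, 3, 4, 7, 10, 1, 15, 8, 14, 11, 5, 13, 9, 6]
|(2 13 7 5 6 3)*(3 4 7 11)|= 4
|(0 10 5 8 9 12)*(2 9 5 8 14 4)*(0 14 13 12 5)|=|(0 10 8)(2 9 5 13 12 14 4)|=21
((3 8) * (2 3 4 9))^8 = ((2 3 8 4 9))^8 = (2 4 3 9 8)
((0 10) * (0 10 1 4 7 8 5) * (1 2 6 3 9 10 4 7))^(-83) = (0 10 5 9 8 3 7 6 1 2 4)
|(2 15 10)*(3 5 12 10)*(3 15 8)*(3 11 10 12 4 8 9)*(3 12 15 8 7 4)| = |(2 9 12 15 8 11 10)(3 5)(4 7)| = 14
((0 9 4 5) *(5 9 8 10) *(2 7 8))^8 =((0 2 7 8 10 5)(4 9))^8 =(0 7 10)(2 8 5)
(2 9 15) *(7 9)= (2 7 9 15)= [0, 1, 7, 3, 4, 5, 6, 9, 8, 15, 10, 11, 12, 13, 14, 2]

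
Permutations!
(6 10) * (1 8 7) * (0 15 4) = (0 15 4)(1 8 7)(6 10) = [15, 8, 2, 3, 0, 5, 10, 1, 7, 9, 6, 11, 12, 13, 14, 4]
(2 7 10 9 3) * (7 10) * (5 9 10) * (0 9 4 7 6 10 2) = (0 9 3)(2 5 4 7 6 10) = [9, 1, 5, 0, 7, 4, 10, 6, 8, 3, 2]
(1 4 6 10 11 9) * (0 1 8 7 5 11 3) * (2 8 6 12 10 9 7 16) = (0 1 4 12 10 3)(2 8 16)(5 11 7)(6 9) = [1, 4, 8, 0, 12, 11, 9, 5, 16, 6, 3, 7, 10, 13, 14, 15, 2]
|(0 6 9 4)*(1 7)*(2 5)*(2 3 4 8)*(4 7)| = 10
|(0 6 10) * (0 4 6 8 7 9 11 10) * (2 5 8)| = |(0 2 5 8 7 9 11 10 4 6)| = 10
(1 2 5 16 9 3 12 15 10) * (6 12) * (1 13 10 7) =(1 2 5 16 9 3 6 12 15 7)(10 13) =[0, 2, 5, 6, 4, 16, 12, 1, 8, 3, 13, 11, 15, 10, 14, 7, 9]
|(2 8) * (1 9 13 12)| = 4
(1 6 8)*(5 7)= [0, 6, 2, 3, 4, 7, 8, 5, 1]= (1 6 8)(5 7)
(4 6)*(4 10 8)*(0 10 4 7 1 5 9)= (0 10 8 7 1 5 9)(4 6)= [10, 5, 2, 3, 6, 9, 4, 1, 7, 0, 8]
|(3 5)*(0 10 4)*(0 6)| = |(0 10 4 6)(3 5)| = 4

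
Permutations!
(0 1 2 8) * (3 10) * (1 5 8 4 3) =(0 5 8)(1 2 4 3 10) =[5, 2, 4, 10, 3, 8, 6, 7, 0, 9, 1]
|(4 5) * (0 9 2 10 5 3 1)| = |(0 9 2 10 5 4 3 1)| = 8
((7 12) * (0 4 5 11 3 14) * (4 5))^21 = (0 5 11 3 14)(7 12) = ((0 5 11 3 14)(7 12))^21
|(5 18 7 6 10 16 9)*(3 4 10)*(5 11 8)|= |(3 4 10 16 9 11 8 5 18 7 6)|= 11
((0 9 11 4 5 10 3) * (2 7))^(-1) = (0 3 10 5 4 11 9)(2 7)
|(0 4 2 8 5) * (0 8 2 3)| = 6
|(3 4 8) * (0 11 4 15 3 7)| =10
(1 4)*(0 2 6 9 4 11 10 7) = (0 2 6 9 4 1 11 10 7) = [2, 11, 6, 3, 1, 5, 9, 0, 8, 4, 7, 10]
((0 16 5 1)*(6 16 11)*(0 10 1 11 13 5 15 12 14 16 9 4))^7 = ((0 13 5 11 6 9 4)(1 10)(12 14 16 15))^7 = (1 10)(12 15 16 14)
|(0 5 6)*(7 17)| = |(0 5 6)(7 17)| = 6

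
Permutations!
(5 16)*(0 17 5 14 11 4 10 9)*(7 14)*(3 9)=(0 17 5 16 7 14 11 4 10 3 9)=[17, 1, 2, 9, 10, 16, 6, 14, 8, 0, 3, 4, 12, 13, 11, 15, 7, 5]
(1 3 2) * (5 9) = [0, 3, 1, 2, 4, 9, 6, 7, 8, 5] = (1 3 2)(5 9)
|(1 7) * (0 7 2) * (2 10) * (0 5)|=|(0 7 1 10 2 5)|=6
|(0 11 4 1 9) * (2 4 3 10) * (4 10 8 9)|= |(0 11 3 8 9)(1 4)(2 10)|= 10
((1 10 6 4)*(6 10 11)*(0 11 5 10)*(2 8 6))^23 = ((0 11 2 8 6 4 1 5 10))^23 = (0 4 11 1 2 5 8 10 6)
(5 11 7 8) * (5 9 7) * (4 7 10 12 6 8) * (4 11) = (4 7 11 5)(6 8 9 10 12) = [0, 1, 2, 3, 7, 4, 8, 11, 9, 10, 12, 5, 6]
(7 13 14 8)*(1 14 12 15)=(1 14 8 7 13 12 15)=[0, 14, 2, 3, 4, 5, 6, 13, 7, 9, 10, 11, 15, 12, 8, 1]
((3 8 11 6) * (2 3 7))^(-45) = ((2 3 8 11 6 7))^(-45) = (2 11)(3 6)(7 8)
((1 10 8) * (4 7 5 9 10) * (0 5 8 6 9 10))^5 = (10)(1 4 7 8) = ((0 5 10 6 9)(1 4 7 8))^5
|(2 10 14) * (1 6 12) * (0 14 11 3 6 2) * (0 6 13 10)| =12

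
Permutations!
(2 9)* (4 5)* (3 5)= (2 9)(3 5 4)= [0, 1, 9, 5, 3, 4, 6, 7, 8, 2]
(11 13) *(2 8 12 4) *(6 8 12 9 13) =(2 12 4)(6 8 9 13 11) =[0, 1, 12, 3, 2, 5, 8, 7, 9, 13, 10, 6, 4, 11]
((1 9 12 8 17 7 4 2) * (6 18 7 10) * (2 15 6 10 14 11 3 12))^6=((1 9 2)(3 12 8 17 14 11)(4 15 6 18 7))^6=(4 15 6 18 7)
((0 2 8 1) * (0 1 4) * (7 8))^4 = ((0 2 7 8 4))^4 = (0 4 8 7 2)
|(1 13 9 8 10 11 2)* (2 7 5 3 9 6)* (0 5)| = 8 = |(0 5 3 9 8 10 11 7)(1 13 6 2)|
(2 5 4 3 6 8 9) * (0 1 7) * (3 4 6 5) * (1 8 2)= [8, 7, 3, 5, 4, 6, 2, 0, 9, 1]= (0 8 9 1 7)(2 3 5 6)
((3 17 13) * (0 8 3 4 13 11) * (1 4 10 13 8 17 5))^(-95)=((0 17 11)(1 4 8 3 5)(10 13))^(-95)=(0 17 11)(10 13)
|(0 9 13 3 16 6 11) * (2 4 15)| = |(0 9 13 3 16 6 11)(2 4 15)| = 21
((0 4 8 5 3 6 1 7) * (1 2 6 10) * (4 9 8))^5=(0 10 8 7 3 9 1 5)(2 6)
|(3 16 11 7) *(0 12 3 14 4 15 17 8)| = |(0 12 3 16 11 7 14 4 15 17 8)| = 11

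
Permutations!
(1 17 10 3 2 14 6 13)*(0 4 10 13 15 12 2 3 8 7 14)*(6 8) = (0 4 10 6 15 12 2)(1 17 13)(7 14 8) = [4, 17, 0, 3, 10, 5, 15, 14, 7, 9, 6, 11, 2, 1, 8, 12, 16, 13]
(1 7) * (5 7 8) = (1 8 5 7) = [0, 8, 2, 3, 4, 7, 6, 1, 5]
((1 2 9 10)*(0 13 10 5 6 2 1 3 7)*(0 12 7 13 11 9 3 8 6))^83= (0 5 9 11)(2 6 8 10 13 3)(7 12)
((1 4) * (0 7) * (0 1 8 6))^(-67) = ((0 7 1 4 8 6))^(-67) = (0 6 8 4 1 7)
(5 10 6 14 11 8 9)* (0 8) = (0 8 9 5 10 6 14 11) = [8, 1, 2, 3, 4, 10, 14, 7, 9, 5, 6, 0, 12, 13, 11]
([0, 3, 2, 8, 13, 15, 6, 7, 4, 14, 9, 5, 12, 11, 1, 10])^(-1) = (1 14 9 10 15 5 11 13 4 8 3)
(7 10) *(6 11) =(6 11)(7 10) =[0, 1, 2, 3, 4, 5, 11, 10, 8, 9, 7, 6]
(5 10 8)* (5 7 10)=(7 10 8)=[0, 1, 2, 3, 4, 5, 6, 10, 7, 9, 8]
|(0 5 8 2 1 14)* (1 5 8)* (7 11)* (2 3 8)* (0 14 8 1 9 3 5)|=10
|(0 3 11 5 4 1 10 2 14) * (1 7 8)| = |(0 3 11 5 4 7 8 1 10 2 14)| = 11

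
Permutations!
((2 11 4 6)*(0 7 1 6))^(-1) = (0 4 11 2 6 1 7)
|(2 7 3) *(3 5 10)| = 5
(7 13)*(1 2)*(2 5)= (1 5 2)(7 13)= [0, 5, 1, 3, 4, 2, 6, 13, 8, 9, 10, 11, 12, 7]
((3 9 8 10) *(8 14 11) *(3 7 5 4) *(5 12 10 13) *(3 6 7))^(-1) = (3 10 12 7 6 4 5 13 8 11 14 9)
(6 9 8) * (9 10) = (6 10 9 8) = [0, 1, 2, 3, 4, 5, 10, 7, 6, 8, 9]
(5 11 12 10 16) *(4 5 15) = (4 5 11 12 10 16 15) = [0, 1, 2, 3, 5, 11, 6, 7, 8, 9, 16, 12, 10, 13, 14, 4, 15]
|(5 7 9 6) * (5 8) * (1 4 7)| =7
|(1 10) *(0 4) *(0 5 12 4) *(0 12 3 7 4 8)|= 12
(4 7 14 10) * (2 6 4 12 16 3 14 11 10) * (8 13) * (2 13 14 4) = (2 6)(3 4 7 11 10 12 16)(8 14 13) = [0, 1, 6, 4, 7, 5, 2, 11, 14, 9, 12, 10, 16, 8, 13, 15, 3]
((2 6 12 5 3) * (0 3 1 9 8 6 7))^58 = ((0 3 2 7)(1 9 8 6 12 5))^58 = (0 2)(1 12 8)(3 7)(5 6 9)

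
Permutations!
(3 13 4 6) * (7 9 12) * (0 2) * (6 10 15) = (0 2)(3 13 4 10 15 6)(7 9 12) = [2, 1, 0, 13, 10, 5, 3, 9, 8, 12, 15, 11, 7, 4, 14, 6]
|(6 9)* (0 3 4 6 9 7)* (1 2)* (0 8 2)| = 8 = |(9)(0 3 4 6 7 8 2 1)|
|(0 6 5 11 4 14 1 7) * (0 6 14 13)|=|(0 14 1 7 6 5 11 4 13)|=9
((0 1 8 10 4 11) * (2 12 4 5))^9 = (12) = ((0 1 8 10 5 2 12 4 11))^9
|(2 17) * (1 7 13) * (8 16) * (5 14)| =6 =|(1 7 13)(2 17)(5 14)(8 16)|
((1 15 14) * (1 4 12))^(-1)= ((1 15 14 4 12))^(-1)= (1 12 4 14 15)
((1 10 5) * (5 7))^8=(10)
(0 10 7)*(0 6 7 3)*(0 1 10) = (1 10 3)(6 7) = [0, 10, 2, 1, 4, 5, 7, 6, 8, 9, 3]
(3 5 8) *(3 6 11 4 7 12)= [0, 1, 2, 5, 7, 8, 11, 12, 6, 9, 10, 4, 3]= (3 5 8 6 11 4 7 12)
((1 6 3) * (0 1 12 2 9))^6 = (0 9 2 12 3 6 1)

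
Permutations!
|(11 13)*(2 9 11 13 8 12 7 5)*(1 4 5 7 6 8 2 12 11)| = 9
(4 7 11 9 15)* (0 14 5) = (0 14 5)(4 7 11 9 15) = [14, 1, 2, 3, 7, 0, 6, 11, 8, 15, 10, 9, 12, 13, 5, 4]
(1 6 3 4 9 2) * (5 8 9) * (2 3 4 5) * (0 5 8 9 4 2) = (0 5 9 3 8 4)(1 6 2) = [5, 6, 1, 8, 0, 9, 2, 7, 4, 3]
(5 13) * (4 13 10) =(4 13 5 10) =[0, 1, 2, 3, 13, 10, 6, 7, 8, 9, 4, 11, 12, 5]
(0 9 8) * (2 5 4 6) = (0 9 8)(2 5 4 6) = [9, 1, 5, 3, 6, 4, 2, 7, 0, 8]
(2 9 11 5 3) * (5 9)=[0, 1, 5, 2, 4, 3, 6, 7, 8, 11, 10, 9]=(2 5 3)(9 11)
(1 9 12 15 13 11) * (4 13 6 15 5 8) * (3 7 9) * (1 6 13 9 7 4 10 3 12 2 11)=(1 12 5 8 10 3 4 9 2 11 6 15 13)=[0, 12, 11, 4, 9, 8, 15, 7, 10, 2, 3, 6, 5, 1, 14, 13]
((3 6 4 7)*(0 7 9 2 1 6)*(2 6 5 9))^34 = ((0 7 3)(1 5 9 6 4 2))^34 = (0 7 3)(1 4 9)(2 6 5)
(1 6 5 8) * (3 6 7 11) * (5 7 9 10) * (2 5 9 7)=(1 7 11 3 6 2 5 8)(9 10)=[0, 7, 5, 6, 4, 8, 2, 11, 1, 10, 9, 3]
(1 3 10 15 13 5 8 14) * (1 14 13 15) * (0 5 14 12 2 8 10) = (15)(0 5 10 1 3)(2 8 13 14 12) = [5, 3, 8, 0, 4, 10, 6, 7, 13, 9, 1, 11, 2, 14, 12, 15]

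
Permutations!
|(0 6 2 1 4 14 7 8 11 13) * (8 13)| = 8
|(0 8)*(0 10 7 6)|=|(0 8 10 7 6)|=5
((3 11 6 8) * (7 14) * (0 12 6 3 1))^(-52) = (14)(0 8 12 1 6)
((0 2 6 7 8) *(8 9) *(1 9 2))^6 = (0 9)(1 8)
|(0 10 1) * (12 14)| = 6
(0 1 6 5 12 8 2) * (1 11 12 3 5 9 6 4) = (0 11 12 8 2)(1 4)(3 5)(6 9) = [11, 4, 0, 5, 1, 3, 9, 7, 2, 6, 10, 12, 8]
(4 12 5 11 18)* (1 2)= [0, 2, 1, 3, 12, 11, 6, 7, 8, 9, 10, 18, 5, 13, 14, 15, 16, 17, 4]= (1 2)(4 12 5 11 18)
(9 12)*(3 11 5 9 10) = [0, 1, 2, 11, 4, 9, 6, 7, 8, 12, 3, 5, 10] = (3 11 5 9 12 10)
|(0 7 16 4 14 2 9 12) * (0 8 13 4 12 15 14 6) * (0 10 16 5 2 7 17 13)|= |(0 17 13 4 6 10 16 12 8)(2 9 15 14 7 5)|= 18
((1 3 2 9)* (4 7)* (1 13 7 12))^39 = ((1 3 2 9 13 7 4 12))^39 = (1 12 4 7 13 9 2 3)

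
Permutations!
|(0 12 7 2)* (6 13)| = |(0 12 7 2)(6 13)| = 4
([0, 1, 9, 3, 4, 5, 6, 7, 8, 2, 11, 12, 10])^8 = [0, 1, 2, 3, 4, 5, 6, 7, 8, 9, 12, 10, 11]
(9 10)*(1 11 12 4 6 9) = [0, 11, 2, 3, 6, 5, 9, 7, 8, 10, 1, 12, 4] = (1 11 12 4 6 9 10)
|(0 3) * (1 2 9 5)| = |(0 3)(1 2 9 5)| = 4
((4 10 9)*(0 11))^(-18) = ((0 11)(4 10 9))^(-18) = (11)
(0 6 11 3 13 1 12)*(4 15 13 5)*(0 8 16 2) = (0 6 11 3 5 4 15 13 1 12 8 16 2) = [6, 12, 0, 5, 15, 4, 11, 7, 16, 9, 10, 3, 8, 1, 14, 13, 2]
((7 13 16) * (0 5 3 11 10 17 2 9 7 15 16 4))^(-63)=(0 11 2 13 5 10 9 4 3 17 7)(15 16)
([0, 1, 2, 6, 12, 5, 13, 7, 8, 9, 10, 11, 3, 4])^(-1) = (3 12 4 13 6)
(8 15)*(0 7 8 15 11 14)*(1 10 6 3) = (15)(0 7 8 11 14)(1 10 6 3) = [7, 10, 2, 1, 4, 5, 3, 8, 11, 9, 6, 14, 12, 13, 0, 15]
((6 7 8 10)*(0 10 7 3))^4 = ((0 10 6 3)(7 8))^4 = (10)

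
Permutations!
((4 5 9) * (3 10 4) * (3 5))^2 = ((3 10 4)(5 9))^2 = (3 4 10)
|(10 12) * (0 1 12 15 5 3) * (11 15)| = 8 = |(0 1 12 10 11 15 5 3)|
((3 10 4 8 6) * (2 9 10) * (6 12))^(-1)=(2 3 6 12 8 4 10 9)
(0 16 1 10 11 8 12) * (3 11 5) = (0 16 1 10 5 3 11 8 12) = [16, 10, 2, 11, 4, 3, 6, 7, 12, 9, 5, 8, 0, 13, 14, 15, 1]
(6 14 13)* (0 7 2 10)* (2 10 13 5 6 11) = (0 7 10)(2 13 11)(5 6 14) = [7, 1, 13, 3, 4, 6, 14, 10, 8, 9, 0, 2, 12, 11, 5]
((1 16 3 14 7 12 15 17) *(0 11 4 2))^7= ((0 11 4 2)(1 16 3 14 7 12 15 17))^7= (0 2 4 11)(1 17 15 12 7 14 3 16)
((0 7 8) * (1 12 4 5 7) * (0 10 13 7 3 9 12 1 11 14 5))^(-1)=((0 11 14 5 3 9 12 4)(7 8 10 13))^(-1)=(0 4 12 9 3 5 14 11)(7 13 10 8)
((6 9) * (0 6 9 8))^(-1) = ((9)(0 6 8))^(-1) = (9)(0 8 6)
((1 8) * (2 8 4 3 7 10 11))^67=(1 7 2 4 10 8 3 11)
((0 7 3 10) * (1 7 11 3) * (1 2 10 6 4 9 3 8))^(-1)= (0 10 2 7 1 8 11)(3 9 4 6)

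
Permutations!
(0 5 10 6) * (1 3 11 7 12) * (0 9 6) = (0 5 10)(1 3 11 7 12)(6 9) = [5, 3, 2, 11, 4, 10, 9, 12, 8, 6, 0, 7, 1]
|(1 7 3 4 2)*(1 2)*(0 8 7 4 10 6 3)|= 6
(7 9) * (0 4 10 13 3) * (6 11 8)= (0 4 10 13 3)(6 11 8)(7 9)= [4, 1, 2, 0, 10, 5, 11, 9, 6, 7, 13, 8, 12, 3]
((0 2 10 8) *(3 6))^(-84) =(10)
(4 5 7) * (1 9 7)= [0, 9, 2, 3, 5, 1, 6, 4, 8, 7]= (1 9 7 4 5)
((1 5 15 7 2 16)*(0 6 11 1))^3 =((0 6 11 1 5 15 7 2 16))^3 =(0 1 7)(2 6 5)(11 15 16)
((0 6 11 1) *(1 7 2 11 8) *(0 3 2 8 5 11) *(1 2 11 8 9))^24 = ((0 6 5 8 2)(1 3 11 7 9))^24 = (0 2 8 5 6)(1 9 7 11 3)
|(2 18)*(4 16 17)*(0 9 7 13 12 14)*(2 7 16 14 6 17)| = |(0 9 16 2 18 7 13 12 6 17 4 14)| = 12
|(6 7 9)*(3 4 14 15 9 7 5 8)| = |(3 4 14 15 9 6 5 8)| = 8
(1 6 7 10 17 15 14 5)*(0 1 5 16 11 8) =(0 1 6 7 10 17 15 14 16 11 8) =[1, 6, 2, 3, 4, 5, 7, 10, 0, 9, 17, 8, 12, 13, 16, 14, 11, 15]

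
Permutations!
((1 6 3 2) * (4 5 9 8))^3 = (1 2 3 6)(4 8 9 5)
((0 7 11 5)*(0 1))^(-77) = (0 5 7 1 11)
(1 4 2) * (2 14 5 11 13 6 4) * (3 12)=[0, 2, 1, 12, 14, 11, 4, 7, 8, 9, 10, 13, 3, 6, 5]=(1 2)(3 12)(4 14 5 11 13 6)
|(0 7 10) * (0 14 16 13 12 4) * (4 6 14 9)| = |(0 7 10 9 4)(6 14 16 13 12)| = 5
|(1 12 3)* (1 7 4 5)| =6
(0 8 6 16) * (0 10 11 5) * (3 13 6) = (0 8 3 13 6 16 10 11 5) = [8, 1, 2, 13, 4, 0, 16, 7, 3, 9, 11, 5, 12, 6, 14, 15, 10]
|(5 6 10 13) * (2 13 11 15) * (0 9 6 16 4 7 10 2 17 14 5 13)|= |(0 9 6 2)(4 7 10 11 15 17 14 5 16)|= 36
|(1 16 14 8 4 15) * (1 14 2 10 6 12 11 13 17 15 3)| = 14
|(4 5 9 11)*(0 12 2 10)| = |(0 12 2 10)(4 5 9 11)| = 4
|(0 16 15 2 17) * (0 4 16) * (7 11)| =10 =|(2 17 4 16 15)(7 11)|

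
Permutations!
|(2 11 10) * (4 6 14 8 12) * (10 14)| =|(2 11 14 8 12 4 6 10)| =8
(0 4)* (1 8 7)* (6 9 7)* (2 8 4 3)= (0 3 2 8 6 9 7 1 4)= [3, 4, 8, 2, 0, 5, 9, 1, 6, 7]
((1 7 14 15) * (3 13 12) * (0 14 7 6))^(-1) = ((0 14 15 1 6)(3 13 12))^(-1) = (0 6 1 15 14)(3 12 13)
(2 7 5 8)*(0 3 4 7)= (0 3 4 7 5 8 2)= [3, 1, 0, 4, 7, 8, 6, 5, 2]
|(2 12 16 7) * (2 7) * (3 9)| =|(2 12 16)(3 9)| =6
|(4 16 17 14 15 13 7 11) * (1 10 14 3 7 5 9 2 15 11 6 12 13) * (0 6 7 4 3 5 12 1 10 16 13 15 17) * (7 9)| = |(0 6 1 16)(2 17 5 7 9)(3 4 13 12 15 10 14 11)| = 40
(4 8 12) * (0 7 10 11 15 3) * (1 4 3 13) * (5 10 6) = (0 7 6 5 10 11 15 13 1 4 8 12 3) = [7, 4, 2, 0, 8, 10, 5, 6, 12, 9, 11, 15, 3, 1, 14, 13]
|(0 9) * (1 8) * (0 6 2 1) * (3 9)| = 7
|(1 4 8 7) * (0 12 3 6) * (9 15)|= 4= |(0 12 3 6)(1 4 8 7)(9 15)|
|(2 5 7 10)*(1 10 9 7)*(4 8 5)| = |(1 10 2 4 8 5)(7 9)| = 6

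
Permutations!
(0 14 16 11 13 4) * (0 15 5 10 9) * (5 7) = [14, 1, 2, 3, 15, 10, 6, 5, 8, 0, 9, 13, 12, 4, 16, 7, 11] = (0 14 16 11 13 4 15 7 5 10 9)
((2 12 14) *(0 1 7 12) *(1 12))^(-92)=((0 12 14 2)(1 7))^(-92)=(14)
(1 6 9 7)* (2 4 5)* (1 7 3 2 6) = (2 4 5 6 9 3) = [0, 1, 4, 2, 5, 6, 9, 7, 8, 3]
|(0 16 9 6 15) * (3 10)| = |(0 16 9 6 15)(3 10)| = 10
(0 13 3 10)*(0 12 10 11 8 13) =(3 11 8 13)(10 12) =[0, 1, 2, 11, 4, 5, 6, 7, 13, 9, 12, 8, 10, 3]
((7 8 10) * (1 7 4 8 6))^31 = ((1 7 6)(4 8 10))^31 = (1 7 6)(4 8 10)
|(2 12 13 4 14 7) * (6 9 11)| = |(2 12 13 4 14 7)(6 9 11)| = 6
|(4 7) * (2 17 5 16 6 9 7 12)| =|(2 17 5 16 6 9 7 4 12)| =9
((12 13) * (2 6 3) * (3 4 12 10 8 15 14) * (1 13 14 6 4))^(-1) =((1 13 10 8 15 6)(2 4 12 14 3))^(-1) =(1 6 15 8 10 13)(2 3 14 12 4)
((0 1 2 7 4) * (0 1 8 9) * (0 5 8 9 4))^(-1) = ((0 9 5 8 4 1 2 7))^(-1) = (0 7 2 1 4 8 5 9)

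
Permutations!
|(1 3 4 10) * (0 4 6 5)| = 7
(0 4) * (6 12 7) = (0 4)(6 12 7) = [4, 1, 2, 3, 0, 5, 12, 6, 8, 9, 10, 11, 7]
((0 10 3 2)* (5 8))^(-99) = ((0 10 3 2)(5 8))^(-99) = (0 10 3 2)(5 8)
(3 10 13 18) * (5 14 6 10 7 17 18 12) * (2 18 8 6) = (2 18 3 7 17 8 6 10 13 12 5 14) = [0, 1, 18, 7, 4, 14, 10, 17, 6, 9, 13, 11, 5, 12, 2, 15, 16, 8, 3]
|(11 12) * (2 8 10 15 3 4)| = 6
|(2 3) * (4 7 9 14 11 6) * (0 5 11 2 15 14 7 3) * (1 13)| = |(0 5 11 6 4 3 15 14 2)(1 13)(7 9)| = 18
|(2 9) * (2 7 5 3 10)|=|(2 9 7 5 3 10)|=6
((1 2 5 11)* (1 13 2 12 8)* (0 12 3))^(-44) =(13)(0 12 8 1 3)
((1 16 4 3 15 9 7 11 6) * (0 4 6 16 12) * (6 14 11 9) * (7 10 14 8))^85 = (0 4 3 15 6 1 12)(7 9 10 14 11 16 8) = ((0 4 3 15 6 1 12)(7 9 10 14 11 16 8))^85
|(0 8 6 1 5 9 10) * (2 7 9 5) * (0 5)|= |(0 8 6 1 2 7 9 10 5)|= 9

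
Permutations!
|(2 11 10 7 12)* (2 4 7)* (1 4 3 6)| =6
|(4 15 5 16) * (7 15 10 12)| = 7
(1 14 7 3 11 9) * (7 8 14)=(1 7 3 11 9)(8 14)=[0, 7, 2, 11, 4, 5, 6, 3, 14, 1, 10, 9, 12, 13, 8]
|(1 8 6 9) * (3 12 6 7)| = 7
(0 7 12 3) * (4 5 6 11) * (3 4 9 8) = [7, 1, 2, 0, 5, 6, 11, 12, 3, 8, 10, 9, 4] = (0 7 12 4 5 6 11 9 8 3)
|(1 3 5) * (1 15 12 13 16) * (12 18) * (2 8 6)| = |(1 3 5 15 18 12 13 16)(2 8 6)| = 24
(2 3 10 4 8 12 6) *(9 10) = (2 3 9 10 4 8 12 6) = [0, 1, 3, 9, 8, 5, 2, 7, 12, 10, 4, 11, 6]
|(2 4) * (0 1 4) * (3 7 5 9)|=|(0 1 4 2)(3 7 5 9)|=4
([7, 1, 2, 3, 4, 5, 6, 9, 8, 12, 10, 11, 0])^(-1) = (0 12 9 7)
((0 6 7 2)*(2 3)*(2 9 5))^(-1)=((0 6 7 3 9 5 2))^(-1)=(0 2 5 9 3 7 6)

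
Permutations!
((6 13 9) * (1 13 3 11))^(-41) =(1 13 9 6 3 11)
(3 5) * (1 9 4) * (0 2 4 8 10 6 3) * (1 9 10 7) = (0 2 4 9 8 7 1 10 6 3 5) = [2, 10, 4, 5, 9, 0, 3, 1, 7, 8, 6]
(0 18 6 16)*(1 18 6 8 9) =(0 6 16)(1 18 8 9) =[6, 18, 2, 3, 4, 5, 16, 7, 9, 1, 10, 11, 12, 13, 14, 15, 0, 17, 8]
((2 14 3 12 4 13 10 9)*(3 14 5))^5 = (14)(2 13 3 9 4 5 10 12)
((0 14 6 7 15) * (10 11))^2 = (0 6 15 14 7) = ((0 14 6 7 15)(10 11))^2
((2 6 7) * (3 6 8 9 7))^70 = (2 9)(7 8) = ((2 8 9 7)(3 6))^70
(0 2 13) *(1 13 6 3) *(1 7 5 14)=[2, 13, 6, 7, 4, 14, 3, 5, 8, 9, 10, 11, 12, 0, 1]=(0 2 6 3 7 5 14 1 13)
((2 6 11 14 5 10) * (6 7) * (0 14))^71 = ((0 14 5 10 2 7 6 11))^71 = (0 11 6 7 2 10 5 14)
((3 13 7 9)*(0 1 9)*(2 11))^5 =(0 7 13 3 9 1)(2 11)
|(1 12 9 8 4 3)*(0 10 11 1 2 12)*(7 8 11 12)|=30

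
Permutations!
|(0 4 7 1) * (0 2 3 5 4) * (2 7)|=4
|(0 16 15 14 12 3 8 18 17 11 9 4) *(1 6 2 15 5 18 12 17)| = 39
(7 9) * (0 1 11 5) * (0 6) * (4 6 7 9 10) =(0 1 11 5 7 10 4 6) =[1, 11, 2, 3, 6, 7, 0, 10, 8, 9, 4, 5]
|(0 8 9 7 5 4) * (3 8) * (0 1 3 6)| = |(0 6)(1 3 8 9 7 5 4)| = 14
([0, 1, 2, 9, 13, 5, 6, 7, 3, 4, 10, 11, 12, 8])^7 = (3 4 8 9 13)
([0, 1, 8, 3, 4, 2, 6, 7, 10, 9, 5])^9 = [0, 1, 8, 3, 4, 2, 6, 7, 10, 9, 5]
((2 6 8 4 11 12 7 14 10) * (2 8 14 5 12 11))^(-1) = (2 4 8 10 14 6)(5 7 12)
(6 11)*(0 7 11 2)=(0 7 11 6 2)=[7, 1, 0, 3, 4, 5, 2, 11, 8, 9, 10, 6]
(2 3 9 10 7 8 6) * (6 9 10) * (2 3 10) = (2 10 7 8 9 6 3) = [0, 1, 10, 2, 4, 5, 3, 8, 9, 6, 7]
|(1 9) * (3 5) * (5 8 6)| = 4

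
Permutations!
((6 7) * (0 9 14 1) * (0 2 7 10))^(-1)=(0 10 6 7 2 1 14 9)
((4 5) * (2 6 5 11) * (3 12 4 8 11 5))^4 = ((2 6 3 12 4 5 8 11))^4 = (2 4)(3 8)(5 6)(11 12)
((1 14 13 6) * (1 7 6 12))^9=(1 14 13 12)(6 7)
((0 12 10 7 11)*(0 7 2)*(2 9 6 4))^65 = (0 10 6 2 12 9 4)(7 11) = ((0 12 10 9 6 4 2)(7 11))^65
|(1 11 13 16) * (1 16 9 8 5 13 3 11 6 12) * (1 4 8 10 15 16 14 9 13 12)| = 20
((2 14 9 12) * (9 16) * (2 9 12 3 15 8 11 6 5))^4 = ((2 14 16 12 9 3 15 8 11 6 5))^4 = (2 9 11 14 3 6 16 15 5 12 8)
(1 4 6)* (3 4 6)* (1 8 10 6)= [0, 1, 2, 4, 3, 5, 8, 7, 10, 9, 6]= (3 4)(6 8 10)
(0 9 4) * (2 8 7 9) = (0 2 8 7 9 4) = [2, 1, 8, 3, 0, 5, 6, 9, 7, 4]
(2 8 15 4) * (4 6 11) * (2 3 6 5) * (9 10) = (2 8 15 5)(3 6 11 4)(9 10) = [0, 1, 8, 6, 3, 2, 11, 7, 15, 10, 9, 4, 12, 13, 14, 5]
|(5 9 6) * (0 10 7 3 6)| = 7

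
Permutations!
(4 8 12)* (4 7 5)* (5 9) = (4 8 12 7 9 5) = [0, 1, 2, 3, 8, 4, 6, 9, 12, 5, 10, 11, 7]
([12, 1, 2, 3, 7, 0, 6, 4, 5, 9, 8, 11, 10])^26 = (0 12 10 8 5)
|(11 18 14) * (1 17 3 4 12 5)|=|(1 17 3 4 12 5)(11 18 14)|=6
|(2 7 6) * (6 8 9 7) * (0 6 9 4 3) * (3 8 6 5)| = 12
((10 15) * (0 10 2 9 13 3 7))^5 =((0 10 15 2 9 13 3 7))^5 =(0 13 15 7 9 10 3 2)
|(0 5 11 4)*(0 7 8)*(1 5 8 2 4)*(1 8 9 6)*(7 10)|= 28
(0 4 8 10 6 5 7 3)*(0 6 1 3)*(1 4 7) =(0 7)(1 3 6 5)(4 8 10) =[7, 3, 2, 6, 8, 1, 5, 0, 10, 9, 4]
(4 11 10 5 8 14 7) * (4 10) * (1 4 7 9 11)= (1 4)(5 8 14 9 11 7 10)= [0, 4, 2, 3, 1, 8, 6, 10, 14, 11, 5, 7, 12, 13, 9]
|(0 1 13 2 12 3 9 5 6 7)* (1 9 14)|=|(0 9 5 6 7)(1 13 2 12 3 14)|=30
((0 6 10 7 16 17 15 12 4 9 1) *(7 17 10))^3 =(0 16 15 9 6 10 12 1 7 17 4)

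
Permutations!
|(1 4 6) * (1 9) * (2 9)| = |(1 4 6 2 9)| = 5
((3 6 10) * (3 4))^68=((3 6 10 4))^68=(10)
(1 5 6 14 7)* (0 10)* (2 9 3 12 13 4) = [10, 5, 9, 12, 2, 6, 14, 1, 8, 3, 0, 11, 13, 4, 7] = (0 10)(1 5 6 14 7)(2 9 3 12 13 4)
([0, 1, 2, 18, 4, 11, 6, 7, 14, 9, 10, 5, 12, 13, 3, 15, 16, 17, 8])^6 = (3 8)(14 18)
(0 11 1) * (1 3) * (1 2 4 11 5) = (0 5 1)(2 4 11 3) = [5, 0, 4, 2, 11, 1, 6, 7, 8, 9, 10, 3]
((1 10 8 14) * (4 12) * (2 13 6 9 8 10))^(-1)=(1 14 8 9 6 13 2)(4 12)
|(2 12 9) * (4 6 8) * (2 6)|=6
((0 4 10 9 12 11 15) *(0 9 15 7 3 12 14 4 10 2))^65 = ((0 10 15 9 14 4 2)(3 12 11 7))^65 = (0 15 14 2 10 9 4)(3 12 11 7)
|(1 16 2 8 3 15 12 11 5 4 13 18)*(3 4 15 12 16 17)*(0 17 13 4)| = |(0 17 3 12 11 5 15 16 2 8)(1 13 18)| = 30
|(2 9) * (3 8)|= |(2 9)(3 8)|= 2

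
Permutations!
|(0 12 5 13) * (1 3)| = |(0 12 5 13)(1 3)| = 4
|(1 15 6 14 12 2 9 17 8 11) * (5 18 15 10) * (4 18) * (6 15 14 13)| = |(1 10 5 4 18 14 12 2 9 17 8 11)(6 13)| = 12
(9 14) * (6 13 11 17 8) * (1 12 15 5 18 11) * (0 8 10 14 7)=[8, 12, 2, 3, 4, 18, 13, 0, 6, 7, 14, 17, 15, 1, 9, 5, 16, 10, 11]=(0 8 6 13 1 12 15 5 18 11 17 10 14 9 7)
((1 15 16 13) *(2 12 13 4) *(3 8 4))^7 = (1 12 4 3 15 13 2 8 16) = ((1 15 16 3 8 4 2 12 13))^7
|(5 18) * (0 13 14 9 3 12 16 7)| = 8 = |(0 13 14 9 3 12 16 7)(5 18)|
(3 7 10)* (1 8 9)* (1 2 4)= (1 8 9 2 4)(3 7 10)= [0, 8, 4, 7, 1, 5, 6, 10, 9, 2, 3]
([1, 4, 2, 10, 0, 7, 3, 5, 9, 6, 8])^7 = [1, 4, 2, 8, 0, 7, 10, 5, 6, 3, 9]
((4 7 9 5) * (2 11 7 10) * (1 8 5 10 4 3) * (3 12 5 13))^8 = (13)(2 9 11 10 7)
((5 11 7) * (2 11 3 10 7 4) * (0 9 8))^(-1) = ((0 9 8)(2 11 4)(3 10 7 5))^(-1) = (0 8 9)(2 4 11)(3 5 7 10)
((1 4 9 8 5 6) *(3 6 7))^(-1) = (1 6 3 7 5 8 9 4)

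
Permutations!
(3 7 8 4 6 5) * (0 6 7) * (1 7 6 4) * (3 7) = (0 4 6 5 7 8 1 3) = [4, 3, 2, 0, 6, 7, 5, 8, 1]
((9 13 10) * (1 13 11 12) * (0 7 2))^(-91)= ((0 7 2)(1 13 10 9 11 12))^(-91)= (0 2 7)(1 12 11 9 10 13)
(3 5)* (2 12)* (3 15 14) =(2 12)(3 5 15 14) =[0, 1, 12, 5, 4, 15, 6, 7, 8, 9, 10, 11, 2, 13, 3, 14]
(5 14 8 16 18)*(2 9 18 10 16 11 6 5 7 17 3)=(2 9 18 7 17 3)(5 14 8 11 6)(10 16)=[0, 1, 9, 2, 4, 14, 5, 17, 11, 18, 16, 6, 12, 13, 8, 15, 10, 3, 7]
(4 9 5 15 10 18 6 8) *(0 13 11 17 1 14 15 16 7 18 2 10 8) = [13, 14, 10, 3, 9, 16, 0, 18, 4, 5, 2, 17, 12, 11, 15, 8, 7, 1, 6] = (0 13 11 17 1 14 15 8 4 9 5 16 7 18 6)(2 10)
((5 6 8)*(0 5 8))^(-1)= ((8)(0 5 6))^(-1)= (8)(0 6 5)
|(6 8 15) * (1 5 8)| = 5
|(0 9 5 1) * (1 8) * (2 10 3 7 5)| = 9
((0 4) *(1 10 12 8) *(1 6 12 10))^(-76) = ((0 4)(6 12 8))^(-76) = (6 8 12)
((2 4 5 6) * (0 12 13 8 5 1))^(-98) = (0 12 13 8 5 6 2 4 1)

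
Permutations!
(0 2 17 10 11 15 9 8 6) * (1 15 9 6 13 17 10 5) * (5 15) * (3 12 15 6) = (0 2 10 11 9 8 13 17 6)(1 5)(3 12 15) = [2, 5, 10, 12, 4, 1, 0, 7, 13, 8, 11, 9, 15, 17, 14, 3, 16, 6]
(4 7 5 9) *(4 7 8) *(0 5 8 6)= [5, 1, 2, 3, 6, 9, 0, 8, 4, 7]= (0 5 9 7 8 4 6)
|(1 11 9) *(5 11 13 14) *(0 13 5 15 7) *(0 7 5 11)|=15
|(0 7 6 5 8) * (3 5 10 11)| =|(0 7 6 10 11 3 5 8)| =8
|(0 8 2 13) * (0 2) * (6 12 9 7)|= |(0 8)(2 13)(6 12 9 7)|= 4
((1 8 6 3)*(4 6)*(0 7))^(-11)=(0 7)(1 3 6 4 8)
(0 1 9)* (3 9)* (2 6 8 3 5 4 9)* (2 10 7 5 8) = (0 1 8 3 10 7 5 4 9)(2 6) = [1, 8, 6, 10, 9, 4, 2, 5, 3, 0, 7]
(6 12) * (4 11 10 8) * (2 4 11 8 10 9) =(2 4 8 11 9)(6 12) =[0, 1, 4, 3, 8, 5, 12, 7, 11, 2, 10, 9, 6]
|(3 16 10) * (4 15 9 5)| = 12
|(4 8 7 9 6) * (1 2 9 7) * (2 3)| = 7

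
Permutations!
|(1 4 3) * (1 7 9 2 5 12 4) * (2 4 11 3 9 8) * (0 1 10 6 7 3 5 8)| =|(0 1 10 6 7)(2 8)(4 9)(5 12 11)| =30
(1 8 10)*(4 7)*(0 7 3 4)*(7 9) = [9, 8, 2, 4, 3, 5, 6, 0, 10, 7, 1] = (0 9 7)(1 8 10)(3 4)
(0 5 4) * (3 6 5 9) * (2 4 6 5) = (0 9 3 5 6 2 4) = [9, 1, 4, 5, 0, 6, 2, 7, 8, 3]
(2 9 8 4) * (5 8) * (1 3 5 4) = (1 3 5 8)(2 9 4) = [0, 3, 9, 5, 2, 8, 6, 7, 1, 4]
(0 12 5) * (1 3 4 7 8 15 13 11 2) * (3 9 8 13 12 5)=[5, 9, 1, 4, 7, 0, 6, 13, 15, 8, 10, 2, 3, 11, 14, 12]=(0 5)(1 9 8 15 12 3 4 7 13 11 2)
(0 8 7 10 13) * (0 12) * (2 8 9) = (0 9 2 8 7 10 13 12) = [9, 1, 8, 3, 4, 5, 6, 10, 7, 2, 13, 11, 0, 12]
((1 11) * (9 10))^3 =(1 11)(9 10)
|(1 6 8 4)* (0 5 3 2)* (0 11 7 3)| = 4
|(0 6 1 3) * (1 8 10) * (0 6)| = |(1 3 6 8 10)| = 5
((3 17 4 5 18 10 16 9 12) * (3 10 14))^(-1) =((3 17 4 5 18 14)(9 12 10 16))^(-1) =(3 14 18 5 4 17)(9 16 10 12)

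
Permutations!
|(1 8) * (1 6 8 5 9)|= 6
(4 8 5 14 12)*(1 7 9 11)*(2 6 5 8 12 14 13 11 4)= (14)(1 7 9 4 12 2 6 5 13 11)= [0, 7, 6, 3, 12, 13, 5, 9, 8, 4, 10, 1, 2, 11, 14]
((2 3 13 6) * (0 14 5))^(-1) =(0 5 14)(2 6 13 3)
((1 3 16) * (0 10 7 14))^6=(16)(0 7)(10 14)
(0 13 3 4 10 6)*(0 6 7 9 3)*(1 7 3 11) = (0 13)(1 7 9 11)(3 4 10) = [13, 7, 2, 4, 10, 5, 6, 9, 8, 11, 3, 1, 12, 0]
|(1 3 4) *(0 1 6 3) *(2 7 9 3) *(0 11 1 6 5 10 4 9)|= 12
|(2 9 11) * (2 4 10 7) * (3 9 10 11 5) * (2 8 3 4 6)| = |(2 10 7 8 3 9 5 4 11 6)| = 10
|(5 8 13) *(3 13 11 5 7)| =|(3 13 7)(5 8 11)| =3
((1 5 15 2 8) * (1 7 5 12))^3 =(1 12)(2 5 8 15 7)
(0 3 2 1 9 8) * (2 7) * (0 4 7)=(0 3)(1 9 8 4 7 2)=[3, 9, 1, 0, 7, 5, 6, 2, 4, 8]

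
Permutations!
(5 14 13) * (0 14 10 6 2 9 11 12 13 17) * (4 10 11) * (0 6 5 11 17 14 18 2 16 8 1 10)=(0 18 2 9 4)(1 10 5 17 6 16 8)(11 12 13)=[18, 10, 9, 3, 0, 17, 16, 7, 1, 4, 5, 12, 13, 11, 14, 15, 8, 6, 2]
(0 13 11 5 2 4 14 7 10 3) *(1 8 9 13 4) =(0 4 14 7 10 3)(1 8 9 13 11 5 2) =[4, 8, 1, 0, 14, 2, 6, 10, 9, 13, 3, 5, 12, 11, 7]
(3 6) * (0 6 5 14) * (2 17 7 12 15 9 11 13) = (0 6 3 5 14)(2 17 7 12 15 9 11 13) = [6, 1, 17, 5, 4, 14, 3, 12, 8, 11, 10, 13, 15, 2, 0, 9, 16, 7]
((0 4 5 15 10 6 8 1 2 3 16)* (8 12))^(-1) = ((0 4 5 15 10 6 12 8 1 2 3 16))^(-1) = (0 16 3 2 1 8 12 6 10 15 5 4)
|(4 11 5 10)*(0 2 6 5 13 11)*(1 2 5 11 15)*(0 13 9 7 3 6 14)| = 45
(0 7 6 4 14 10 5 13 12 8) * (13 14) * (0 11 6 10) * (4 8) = (0 7 10 5 14)(4 13 12)(6 8 11) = [7, 1, 2, 3, 13, 14, 8, 10, 11, 9, 5, 6, 4, 12, 0]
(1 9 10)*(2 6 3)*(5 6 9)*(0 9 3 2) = (0 9 10 1 5 6 2 3) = [9, 5, 3, 0, 4, 6, 2, 7, 8, 10, 1]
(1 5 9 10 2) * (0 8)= (0 8)(1 5 9 10 2)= [8, 5, 1, 3, 4, 9, 6, 7, 0, 10, 2]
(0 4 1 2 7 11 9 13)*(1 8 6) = (0 4 8 6 1 2 7 11 9 13) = [4, 2, 7, 3, 8, 5, 1, 11, 6, 13, 10, 9, 12, 0]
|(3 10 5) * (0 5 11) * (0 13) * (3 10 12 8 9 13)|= 9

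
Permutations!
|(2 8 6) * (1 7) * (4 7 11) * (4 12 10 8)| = 9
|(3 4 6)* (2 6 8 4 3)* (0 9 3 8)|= 10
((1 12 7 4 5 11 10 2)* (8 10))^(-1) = ((1 12 7 4 5 11 8 10 2))^(-1) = (1 2 10 8 11 5 4 7 12)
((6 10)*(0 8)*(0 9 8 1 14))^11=(0 14 1)(6 10)(8 9)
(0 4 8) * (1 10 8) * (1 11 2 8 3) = (0 4 11 2 8)(1 10 3) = [4, 10, 8, 1, 11, 5, 6, 7, 0, 9, 3, 2]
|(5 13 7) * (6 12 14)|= |(5 13 7)(6 12 14)|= 3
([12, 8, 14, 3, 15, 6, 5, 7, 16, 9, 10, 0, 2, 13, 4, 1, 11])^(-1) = [11, 15, 12, 3, 14, 6, 5, 7, 1, 9, 10, 16, 0, 13, 2, 4, 8]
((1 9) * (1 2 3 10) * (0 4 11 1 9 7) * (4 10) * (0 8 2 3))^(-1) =(0 2 8 7 1 11 4 3 9 10)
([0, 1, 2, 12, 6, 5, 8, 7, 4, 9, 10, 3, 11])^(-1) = [0, 1, 2, 11, 8, 5, 4, 7, 6, 9, 10, 12, 3]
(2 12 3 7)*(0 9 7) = [9, 1, 12, 0, 4, 5, 6, 2, 8, 7, 10, 11, 3] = (0 9 7 2 12 3)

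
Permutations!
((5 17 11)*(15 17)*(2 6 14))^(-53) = (2 6 14)(5 11 17 15) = ((2 6 14)(5 15 17 11))^(-53)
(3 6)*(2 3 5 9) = (2 3 6 5 9) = [0, 1, 3, 6, 4, 9, 5, 7, 8, 2]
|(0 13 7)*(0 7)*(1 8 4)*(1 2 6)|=|(0 13)(1 8 4 2 6)|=10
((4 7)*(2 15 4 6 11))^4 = (2 6 4)(7 15 11)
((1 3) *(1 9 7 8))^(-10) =(9)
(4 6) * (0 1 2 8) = (0 1 2 8)(4 6) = [1, 2, 8, 3, 6, 5, 4, 7, 0]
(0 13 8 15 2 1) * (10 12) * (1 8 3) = (0 13 3 1)(2 8 15)(10 12) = [13, 0, 8, 1, 4, 5, 6, 7, 15, 9, 12, 11, 10, 3, 14, 2]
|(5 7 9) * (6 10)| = |(5 7 9)(6 10)| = 6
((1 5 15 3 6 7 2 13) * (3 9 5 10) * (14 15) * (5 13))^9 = ((1 10 3 6 7 2 5 14 15 9 13))^9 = (1 9 14 2 6 10 13 15 5 7 3)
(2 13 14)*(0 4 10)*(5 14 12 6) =[4, 1, 13, 3, 10, 14, 5, 7, 8, 9, 0, 11, 6, 12, 2] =(0 4 10)(2 13 12 6 5 14)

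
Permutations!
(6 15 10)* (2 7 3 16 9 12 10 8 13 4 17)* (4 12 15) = (2 7 3 16 9 15 8 13 12 10 6 4 17) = [0, 1, 7, 16, 17, 5, 4, 3, 13, 15, 6, 11, 10, 12, 14, 8, 9, 2]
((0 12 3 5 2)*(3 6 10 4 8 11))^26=(0 11 6 5 4)(2 8 12 3 10)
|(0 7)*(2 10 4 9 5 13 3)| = |(0 7)(2 10 4 9 5 13 3)| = 14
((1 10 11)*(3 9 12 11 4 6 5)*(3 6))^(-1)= (1 11 12 9 3 4 10)(5 6)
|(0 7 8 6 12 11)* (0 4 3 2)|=9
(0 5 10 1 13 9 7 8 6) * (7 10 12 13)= (0 5 12 13 9 10 1 7 8 6)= [5, 7, 2, 3, 4, 12, 0, 8, 6, 10, 1, 11, 13, 9]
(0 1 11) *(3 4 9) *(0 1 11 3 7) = (0 11 1 3 4 9 7) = [11, 3, 2, 4, 9, 5, 6, 0, 8, 7, 10, 1]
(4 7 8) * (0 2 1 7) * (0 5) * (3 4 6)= (0 2 1 7 8 6 3 4 5)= [2, 7, 1, 4, 5, 0, 3, 8, 6]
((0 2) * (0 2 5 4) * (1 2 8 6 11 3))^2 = ((0 5 4)(1 2 8 6 11 3))^2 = (0 4 5)(1 8 11)(2 6 3)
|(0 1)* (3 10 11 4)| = 4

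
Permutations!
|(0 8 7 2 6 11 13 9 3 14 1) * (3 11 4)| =|(0 8 7 2 6 4 3 14 1)(9 11 13)| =9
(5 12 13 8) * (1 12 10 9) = (1 12 13 8 5 10 9) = [0, 12, 2, 3, 4, 10, 6, 7, 5, 1, 9, 11, 13, 8]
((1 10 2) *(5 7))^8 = ((1 10 2)(5 7))^8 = (1 2 10)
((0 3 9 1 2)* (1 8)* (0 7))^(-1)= (0 7 2 1 8 9 3)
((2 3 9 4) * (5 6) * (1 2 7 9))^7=((1 2 3)(4 7 9)(5 6))^7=(1 2 3)(4 7 9)(5 6)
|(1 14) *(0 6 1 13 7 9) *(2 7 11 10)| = |(0 6 1 14 13 11 10 2 7 9)| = 10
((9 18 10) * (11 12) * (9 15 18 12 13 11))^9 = ((9 12)(10 15 18)(11 13))^9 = (18)(9 12)(11 13)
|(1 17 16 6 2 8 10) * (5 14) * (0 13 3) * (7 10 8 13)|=|(0 7 10 1 17 16 6 2 13 3)(5 14)|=10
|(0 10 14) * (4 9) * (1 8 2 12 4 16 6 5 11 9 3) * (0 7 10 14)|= 60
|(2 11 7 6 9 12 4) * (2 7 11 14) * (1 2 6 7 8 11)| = |(1 2 14 6 9 12 4 8 11)| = 9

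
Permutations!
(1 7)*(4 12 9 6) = (1 7)(4 12 9 6) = [0, 7, 2, 3, 12, 5, 4, 1, 8, 6, 10, 11, 9]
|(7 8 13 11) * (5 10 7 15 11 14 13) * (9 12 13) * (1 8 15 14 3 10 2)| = |(1 8 5 2)(3 10 7 15 11 14 9 12 13)| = 36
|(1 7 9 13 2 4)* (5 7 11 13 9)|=10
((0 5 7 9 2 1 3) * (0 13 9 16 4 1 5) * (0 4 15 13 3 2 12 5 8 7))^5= (0 7 12 2 13 4 16 5 8 9 1 15)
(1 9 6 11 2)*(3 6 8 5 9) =(1 3 6 11 2)(5 9 8) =[0, 3, 1, 6, 4, 9, 11, 7, 5, 8, 10, 2]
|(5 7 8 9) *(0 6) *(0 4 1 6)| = 12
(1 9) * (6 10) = (1 9)(6 10) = [0, 9, 2, 3, 4, 5, 10, 7, 8, 1, 6]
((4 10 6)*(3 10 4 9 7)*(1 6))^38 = (1 9 3)(6 7 10)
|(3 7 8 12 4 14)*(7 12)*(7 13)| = |(3 12 4 14)(7 8 13)| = 12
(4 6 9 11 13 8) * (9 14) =(4 6 14 9 11 13 8) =[0, 1, 2, 3, 6, 5, 14, 7, 4, 11, 10, 13, 12, 8, 9]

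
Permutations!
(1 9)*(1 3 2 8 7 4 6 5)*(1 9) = [0, 1, 8, 2, 6, 9, 5, 4, 7, 3] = (2 8 7 4 6 5 9 3)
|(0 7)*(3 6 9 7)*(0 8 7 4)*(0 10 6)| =4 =|(0 3)(4 10 6 9)(7 8)|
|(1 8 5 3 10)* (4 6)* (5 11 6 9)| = |(1 8 11 6 4 9 5 3 10)| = 9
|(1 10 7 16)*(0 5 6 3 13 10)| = 9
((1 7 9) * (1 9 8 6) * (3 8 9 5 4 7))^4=((1 3 8 6)(4 7 9 5))^4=(9)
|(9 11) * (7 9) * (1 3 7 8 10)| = |(1 3 7 9 11 8 10)| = 7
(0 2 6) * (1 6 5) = (0 2 5 1 6) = [2, 6, 5, 3, 4, 1, 0]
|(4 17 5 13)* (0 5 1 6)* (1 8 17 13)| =4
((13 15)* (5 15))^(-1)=((5 15 13))^(-1)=(5 13 15)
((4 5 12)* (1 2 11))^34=(1 2 11)(4 5 12)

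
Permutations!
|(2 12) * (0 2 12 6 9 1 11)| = 6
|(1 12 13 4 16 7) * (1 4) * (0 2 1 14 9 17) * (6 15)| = |(0 2 1 12 13 14 9 17)(4 16 7)(6 15)| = 24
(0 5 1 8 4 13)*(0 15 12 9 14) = [5, 8, 2, 3, 13, 1, 6, 7, 4, 14, 10, 11, 9, 15, 0, 12] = (0 5 1 8 4 13 15 12 9 14)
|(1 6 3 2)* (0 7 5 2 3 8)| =7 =|(0 7 5 2 1 6 8)|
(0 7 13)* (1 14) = (0 7 13)(1 14) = [7, 14, 2, 3, 4, 5, 6, 13, 8, 9, 10, 11, 12, 0, 1]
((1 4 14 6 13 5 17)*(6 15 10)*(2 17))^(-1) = ((1 4 14 15 10 6 13 5 2 17))^(-1) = (1 17 2 5 13 6 10 15 14 4)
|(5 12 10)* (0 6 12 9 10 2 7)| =|(0 6 12 2 7)(5 9 10)| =15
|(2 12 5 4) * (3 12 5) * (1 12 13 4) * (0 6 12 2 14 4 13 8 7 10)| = |(0 6 12 3 8 7 10)(1 2 5)(4 14)| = 42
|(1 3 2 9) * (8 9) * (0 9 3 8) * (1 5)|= 7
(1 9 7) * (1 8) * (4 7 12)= (1 9 12 4 7 8)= [0, 9, 2, 3, 7, 5, 6, 8, 1, 12, 10, 11, 4]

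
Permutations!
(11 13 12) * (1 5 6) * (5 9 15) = (1 9 15 5 6)(11 13 12) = [0, 9, 2, 3, 4, 6, 1, 7, 8, 15, 10, 13, 11, 12, 14, 5]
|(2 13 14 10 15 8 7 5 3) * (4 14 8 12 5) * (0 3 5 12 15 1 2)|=8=|(15)(0 3)(1 2 13 8 7 4 14 10)|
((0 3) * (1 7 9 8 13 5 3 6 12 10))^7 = (0 8 10 3 9 12 5 7 6 13 1)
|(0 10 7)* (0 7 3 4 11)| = 5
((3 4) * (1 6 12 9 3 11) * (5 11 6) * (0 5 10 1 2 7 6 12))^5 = (0 6 7 2 11 5)(1 10)(3 4 12 9)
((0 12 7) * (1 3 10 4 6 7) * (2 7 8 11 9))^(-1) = (0 7 2 9 11 8 6 4 10 3 1 12)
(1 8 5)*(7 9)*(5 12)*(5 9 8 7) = (1 7 8 12 9 5) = [0, 7, 2, 3, 4, 1, 6, 8, 12, 5, 10, 11, 9]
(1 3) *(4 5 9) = (1 3)(4 5 9) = [0, 3, 2, 1, 5, 9, 6, 7, 8, 4]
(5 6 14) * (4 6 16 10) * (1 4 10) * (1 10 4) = (4 6 14 5 16 10) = [0, 1, 2, 3, 6, 16, 14, 7, 8, 9, 4, 11, 12, 13, 5, 15, 10]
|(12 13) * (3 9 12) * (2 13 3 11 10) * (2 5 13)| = 12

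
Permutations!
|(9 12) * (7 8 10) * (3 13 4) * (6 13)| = 12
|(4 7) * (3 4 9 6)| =|(3 4 7 9 6)| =5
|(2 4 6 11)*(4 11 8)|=6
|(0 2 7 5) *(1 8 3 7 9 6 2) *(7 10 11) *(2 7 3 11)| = 11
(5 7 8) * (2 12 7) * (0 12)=(0 12 7 8 5 2)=[12, 1, 0, 3, 4, 2, 6, 8, 5, 9, 10, 11, 7]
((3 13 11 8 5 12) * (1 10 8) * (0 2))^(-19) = (0 2)(1 3 8 11 12 10 13 5) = ((0 2)(1 10 8 5 12 3 13 11))^(-19)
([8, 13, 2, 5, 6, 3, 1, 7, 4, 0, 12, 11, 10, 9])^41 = (0 9 13 1 6 4 8)(3 5)(10 12)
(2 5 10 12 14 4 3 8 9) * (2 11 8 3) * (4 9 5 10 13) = [0, 1, 10, 3, 2, 13, 6, 7, 5, 11, 12, 8, 14, 4, 9] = (2 10 12 14 9 11 8 5 13 4)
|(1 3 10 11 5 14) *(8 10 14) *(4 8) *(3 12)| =20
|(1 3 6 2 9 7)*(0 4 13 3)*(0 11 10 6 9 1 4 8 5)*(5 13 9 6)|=30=|(0 8 13 3 6 2 1 11 10 5)(4 9 7)|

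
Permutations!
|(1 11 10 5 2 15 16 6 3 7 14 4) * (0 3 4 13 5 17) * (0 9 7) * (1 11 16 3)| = 16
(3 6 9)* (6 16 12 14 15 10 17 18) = (3 16 12 14 15 10 17 18 6 9) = [0, 1, 2, 16, 4, 5, 9, 7, 8, 3, 17, 11, 14, 13, 15, 10, 12, 18, 6]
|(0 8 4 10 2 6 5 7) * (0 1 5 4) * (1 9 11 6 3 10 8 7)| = |(0 7 9 11 6 4 8)(1 5)(2 3 10)| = 42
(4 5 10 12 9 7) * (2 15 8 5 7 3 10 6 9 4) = [0, 1, 15, 10, 7, 6, 9, 2, 5, 3, 12, 11, 4, 13, 14, 8] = (2 15 8 5 6 9 3 10 12 4 7)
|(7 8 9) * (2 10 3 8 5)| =|(2 10 3 8 9 7 5)| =7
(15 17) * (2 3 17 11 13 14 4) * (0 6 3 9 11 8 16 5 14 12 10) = (0 6 3 17 15 8 16 5 14 4 2 9 11 13 12 10) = [6, 1, 9, 17, 2, 14, 3, 7, 16, 11, 0, 13, 10, 12, 4, 8, 5, 15]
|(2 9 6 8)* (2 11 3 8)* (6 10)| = |(2 9 10 6)(3 8 11)| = 12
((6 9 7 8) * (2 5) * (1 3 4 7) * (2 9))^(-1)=((1 3 4 7 8 6 2 5 9))^(-1)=(1 9 5 2 6 8 7 4 3)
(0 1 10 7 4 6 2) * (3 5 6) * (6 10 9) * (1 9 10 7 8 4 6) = (0 9 1 10 8 4 3 5 7 6 2) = [9, 10, 0, 5, 3, 7, 2, 6, 4, 1, 8]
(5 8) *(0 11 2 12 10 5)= (0 11 2 12 10 5 8)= [11, 1, 12, 3, 4, 8, 6, 7, 0, 9, 5, 2, 10]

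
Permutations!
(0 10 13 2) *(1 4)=(0 10 13 2)(1 4)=[10, 4, 0, 3, 1, 5, 6, 7, 8, 9, 13, 11, 12, 2]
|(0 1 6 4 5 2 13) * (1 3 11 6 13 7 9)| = |(0 3 11 6 4 5 2 7 9 1 13)| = 11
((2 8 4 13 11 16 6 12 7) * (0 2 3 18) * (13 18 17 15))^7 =(0 8 18 2 4)(3 12 16 13 17 7 6 11 15)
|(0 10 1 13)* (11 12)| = 4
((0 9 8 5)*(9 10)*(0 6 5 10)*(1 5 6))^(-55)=(1 5)(8 9 10)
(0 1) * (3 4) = (0 1)(3 4) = [1, 0, 2, 4, 3]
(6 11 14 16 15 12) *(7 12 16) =[0, 1, 2, 3, 4, 5, 11, 12, 8, 9, 10, 14, 6, 13, 7, 16, 15] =(6 11 14 7 12)(15 16)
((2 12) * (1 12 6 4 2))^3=(1 12)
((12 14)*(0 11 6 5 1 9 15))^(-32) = ((0 11 6 5 1 9 15)(12 14))^(-32) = (0 5 15 6 9 11 1)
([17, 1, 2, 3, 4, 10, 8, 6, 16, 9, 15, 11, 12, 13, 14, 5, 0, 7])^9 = (0 6)(7 16)(8 17)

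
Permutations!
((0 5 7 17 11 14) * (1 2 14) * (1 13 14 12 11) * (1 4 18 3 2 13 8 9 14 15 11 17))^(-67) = (0 1 11 14 7 15 9 5 13 8)(2 3 18 4 17 12)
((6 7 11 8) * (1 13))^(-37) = ((1 13)(6 7 11 8))^(-37) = (1 13)(6 8 11 7)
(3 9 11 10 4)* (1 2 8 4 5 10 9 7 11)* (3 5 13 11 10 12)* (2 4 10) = [0, 4, 8, 7, 5, 12, 6, 2, 10, 1, 13, 9, 3, 11] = (1 4 5 12 3 7 2 8 10 13 11 9)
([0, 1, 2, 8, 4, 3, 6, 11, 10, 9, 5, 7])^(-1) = (3 5 10 8)(7 11)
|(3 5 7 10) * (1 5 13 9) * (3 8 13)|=7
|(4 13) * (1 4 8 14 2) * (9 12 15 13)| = 9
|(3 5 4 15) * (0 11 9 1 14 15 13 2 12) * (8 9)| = 13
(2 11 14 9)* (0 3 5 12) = (0 3 5 12)(2 11 14 9) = [3, 1, 11, 5, 4, 12, 6, 7, 8, 2, 10, 14, 0, 13, 9]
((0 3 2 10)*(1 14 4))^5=(0 3 2 10)(1 4 14)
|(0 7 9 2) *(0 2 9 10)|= 3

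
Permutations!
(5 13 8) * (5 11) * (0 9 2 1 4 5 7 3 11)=[9, 4, 1, 11, 5, 13, 6, 3, 0, 2, 10, 7, 12, 8]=(0 9 2 1 4 5 13 8)(3 11 7)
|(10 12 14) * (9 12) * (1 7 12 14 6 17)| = 15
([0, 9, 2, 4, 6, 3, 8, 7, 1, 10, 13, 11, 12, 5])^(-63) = [0, 1, 2, 3, 4, 5, 6, 7, 8, 9, 10, 11, 12, 13]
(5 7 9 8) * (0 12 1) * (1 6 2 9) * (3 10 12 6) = (0 6 2 9 8 5 7 1)(3 10 12) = [6, 0, 9, 10, 4, 7, 2, 1, 5, 8, 12, 11, 3]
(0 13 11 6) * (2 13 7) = (0 7 2 13 11 6) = [7, 1, 13, 3, 4, 5, 0, 2, 8, 9, 10, 6, 12, 11]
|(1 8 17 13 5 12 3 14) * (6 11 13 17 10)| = |(17)(1 8 10 6 11 13 5 12 3 14)| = 10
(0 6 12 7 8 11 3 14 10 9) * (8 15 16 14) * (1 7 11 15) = (0 6 12 11 3 8 15 16 14 10 9)(1 7) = [6, 7, 2, 8, 4, 5, 12, 1, 15, 0, 9, 3, 11, 13, 10, 16, 14]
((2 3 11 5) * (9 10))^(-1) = ((2 3 11 5)(9 10))^(-1) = (2 5 11 3)(9 10)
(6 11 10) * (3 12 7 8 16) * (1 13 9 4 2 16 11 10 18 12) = (1 13 9 4 2 16 3)(6 10)(7 8 11 18 12) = [0, 13, 16, 1, 2, 5, 10, 8, 11, 4, 6, 18, 7, 9, 14, 15, 3, 17, 12]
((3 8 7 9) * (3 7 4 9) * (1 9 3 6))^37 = ((1 9 7 6)(3 8 4))^37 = (1 9 7 6)(3 8 4)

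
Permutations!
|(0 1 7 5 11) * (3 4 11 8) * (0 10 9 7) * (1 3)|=|(0 3 4 11 10 9 7 5 8 1)|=10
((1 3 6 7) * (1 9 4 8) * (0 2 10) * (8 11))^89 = (0 10 2)(1 3 6 7 9 4 11 8)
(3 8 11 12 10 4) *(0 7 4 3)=(0 7 4)(3 8 11 12 10)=[7, 1, 2, 8, 0, 5, 6, 4, 11, 9, 3, 12, 10]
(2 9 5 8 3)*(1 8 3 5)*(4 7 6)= (1 8 5 3 2 9)(4 7 6)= [0, 8, 9, 2, 7, 3, 4, 6, 5, 1]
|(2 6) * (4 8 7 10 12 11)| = 6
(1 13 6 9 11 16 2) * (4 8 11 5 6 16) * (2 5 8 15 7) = (1 13 16 5 6 9 8 11 4 15 7 2) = [0, 13, 1, 3, 15, 6, 9, 2, 11, 8, 10, 4, 12, 16, 14, 7, 5]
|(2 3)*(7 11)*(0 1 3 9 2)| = 6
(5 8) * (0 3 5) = (0 3 5 8) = [3, 1, 2, 5, 4, 8, 6, 7, 0]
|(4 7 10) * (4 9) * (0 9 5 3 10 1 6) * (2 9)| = 21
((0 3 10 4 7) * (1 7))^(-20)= (0 1 10)(3 7 4)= ((0 3 10 4 1 7))^(-20)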